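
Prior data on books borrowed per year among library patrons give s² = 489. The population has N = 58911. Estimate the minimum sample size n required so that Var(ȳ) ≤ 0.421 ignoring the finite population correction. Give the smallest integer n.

Without fpc, n₀ = s²/D = 489/0.421 = 1161.5202.
Rounding up, n = 1162.

1162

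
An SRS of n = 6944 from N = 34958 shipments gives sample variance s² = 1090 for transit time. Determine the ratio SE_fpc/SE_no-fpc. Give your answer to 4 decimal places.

f = n/N = 6944/34958 = 0.19863837.
SE_no-fpc = √(s²/n) = 0.39619445; SE_fpc = √((1−f)s²/n) = 0.35466854.
Ratio = √(1−f) = 0.89518804.

0.8952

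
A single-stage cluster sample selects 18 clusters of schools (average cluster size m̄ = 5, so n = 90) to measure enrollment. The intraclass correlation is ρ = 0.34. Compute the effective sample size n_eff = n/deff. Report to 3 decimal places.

deff = 1 + (5 − 1)·0.34 = 1 + 1.36 = 2.36.
n_eff = 90 / 2.36 = 38.136.

38.136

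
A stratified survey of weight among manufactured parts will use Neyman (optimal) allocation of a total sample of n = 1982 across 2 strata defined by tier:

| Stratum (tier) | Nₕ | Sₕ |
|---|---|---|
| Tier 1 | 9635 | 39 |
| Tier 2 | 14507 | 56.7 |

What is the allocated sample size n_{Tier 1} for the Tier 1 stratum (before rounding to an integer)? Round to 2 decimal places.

Neyman allocation: nₕ = n·NₕSₕ / Σⱼ NⱼSⱼ.
Σ NⱼSⱼ = 9635·39 + 14507·56.7 = 1.1983119 × 10^6.
n_{Tier 1} = 1982·9635·39 / (1.1983119 × 10^6) = 621.51.

621.51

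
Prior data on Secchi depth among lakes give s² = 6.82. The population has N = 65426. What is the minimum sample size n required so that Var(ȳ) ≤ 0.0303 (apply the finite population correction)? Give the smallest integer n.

225

Without fpc, n₀ = s²/D = 6.82/0.0303 = 225.0825.
With fpc, (1 − n/N)·s²/n ≤ D requires n ≥ n₀/(1 + n₀/N) = 225.0825/(1 + 225.0825/65426) = 224.3108.
Rounding up, n = 225.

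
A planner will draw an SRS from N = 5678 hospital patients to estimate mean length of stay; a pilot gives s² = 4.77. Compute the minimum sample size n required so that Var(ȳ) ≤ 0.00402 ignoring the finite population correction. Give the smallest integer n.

Without fpc, n₀ = s²/D = 4.77/0.00402 = 1186.5672.
Rounding up, n = 1187.

1187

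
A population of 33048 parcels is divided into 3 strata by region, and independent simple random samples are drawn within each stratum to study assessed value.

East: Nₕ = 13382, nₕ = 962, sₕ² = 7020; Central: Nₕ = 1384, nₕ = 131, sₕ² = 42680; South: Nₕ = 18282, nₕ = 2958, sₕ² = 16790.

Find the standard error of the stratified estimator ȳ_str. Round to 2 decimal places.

Var(ȳ_str) = Σₕ Wₕ²(1 − fₕ)sₕ²/nₕ with Wₕ = Nₕ/N, N = 33048.
East: Wₕ = 0.40492617; term = 0.40492617²·(1 − 0.07188761)·7020/962 = 1.1104891.
Central: Wₕ = 0.04187848; term = 0.04187848²·(1 − 0.09465318)·42680/131 = 0.51730885.
South: Wₕ = 0.55319535; term = 0.55319535²·(1 − 0.16179849)·16790/2958 = 1.4559887.
Sum = 3.0837867.
SE = √(3.0837867) = 1.76.

1.76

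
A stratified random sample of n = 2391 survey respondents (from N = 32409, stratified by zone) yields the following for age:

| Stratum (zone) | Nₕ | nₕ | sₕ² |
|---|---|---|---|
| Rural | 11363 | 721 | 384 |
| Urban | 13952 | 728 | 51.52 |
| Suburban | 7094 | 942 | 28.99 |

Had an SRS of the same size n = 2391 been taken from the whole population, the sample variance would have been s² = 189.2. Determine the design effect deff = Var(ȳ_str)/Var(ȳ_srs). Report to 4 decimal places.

1.0237

Var(ȳ_str) = Σ Wₕ²(1−fₕ)sₕ²/nₕ with Wₕ = Nₕ/32409:
  Rural: (11363/32409)²·(1−721/11363)·384/721 = 0.061317009
  Urban: (13952/32409)²·(1−728/13952)·51.52/728 = 0.012431185
  Suburban: (7094/32409)²·(1−942/7094)·28.99/942 = 0.0012787144
  → Var(ȳ_str) = 0.075026908.
Var(ȳ_srs) = (1 − 2391/32409)·189.2/2391 = 0.073292187.
deff = 0.075026908 / 0.073292187 = 1.0237.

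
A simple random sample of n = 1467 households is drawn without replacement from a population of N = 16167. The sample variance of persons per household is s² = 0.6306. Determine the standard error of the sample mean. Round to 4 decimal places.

0.0198

Under SRS without replacement, Var(ȳ) = (1 − f)·s²/n with f = n/N = 1467/16167 = 0.09074040.
Var(ȳ) = (1 − 0.09074040)·0.6306/1467 = 0.90925960·4.2985685 × 10^-4 = 3.9085147 × 10^-4.
SE(ȳ) = √(3.9085147 × 10^-4) = 0.0198.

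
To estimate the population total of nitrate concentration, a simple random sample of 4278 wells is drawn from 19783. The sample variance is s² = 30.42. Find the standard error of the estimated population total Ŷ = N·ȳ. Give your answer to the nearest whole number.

Var(Ŷ) = N²·Var(ȳ) = N²·(1 − n/N)·s²/n.
f = 4278/19783 = 0.21624627; Var(ȳ) = 0.78375373·30.42/4278 = 0.0055731156.
Var(Ŷ) = 19783² · 0.0055731156 = 2.181134 × 10^6.
SE(Ŷ) = √(2.181134 × 10^6) = 1477.

1477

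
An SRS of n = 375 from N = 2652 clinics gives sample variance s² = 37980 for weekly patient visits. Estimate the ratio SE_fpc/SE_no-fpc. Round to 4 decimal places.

0.9266

f = n/N = 375/2652 = 0.14140271.
SE_no-fpc = √(s²/n) = 10.063797; SE_fpc = √((1−f)s²/n) = 9.3251666.
Ratio = √(1−f) = 0.92660525.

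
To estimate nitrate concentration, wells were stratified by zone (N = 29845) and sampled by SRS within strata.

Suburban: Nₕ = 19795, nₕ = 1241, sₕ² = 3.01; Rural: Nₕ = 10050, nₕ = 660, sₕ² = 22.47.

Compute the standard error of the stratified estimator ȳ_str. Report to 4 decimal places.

Var(ȳ_str) = Σₕ Wₕ²(1 − fₕ)sₕ²/nₕ with Wₕ = Nₕ/N, N = 29845.
Suburban: Wₕ = 0.66326018; term = 0.66326018²·(1 − 0.06269260)·3.01/1241 = 0.0010001027.
Rural: Wₕ = 0.33673982; term = 0.33673982²·(1 − 0.06567164)·22.47/660 = 0.0036070123.
Sum = 0.004607115.
SE = √(0.004607115) = 0.0679.

0.0679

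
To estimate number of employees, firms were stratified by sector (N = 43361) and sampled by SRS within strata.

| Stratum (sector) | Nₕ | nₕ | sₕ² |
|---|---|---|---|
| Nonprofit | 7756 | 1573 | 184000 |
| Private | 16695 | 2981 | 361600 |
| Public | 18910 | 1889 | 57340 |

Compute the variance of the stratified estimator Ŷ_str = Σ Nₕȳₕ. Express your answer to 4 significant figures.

4.315 × 10^10

Var(Ŷ_str) = Σₕ Nₕ²(1 − fₕ)sₕ²/nₕ.
Nonprofit: 7756²·(1 − 1573/7756)·184000/1573 = 5.6095258 × 10^9.
Private: 16695²·(1 − 2981/16695)·361600/2981 = 2.777263 × 10^10.
Public: 18910²·(1 − 1889/18910)·57340/1889 = 9.7701747 × 10^9.
Sum = 4.3152331 × 10^10.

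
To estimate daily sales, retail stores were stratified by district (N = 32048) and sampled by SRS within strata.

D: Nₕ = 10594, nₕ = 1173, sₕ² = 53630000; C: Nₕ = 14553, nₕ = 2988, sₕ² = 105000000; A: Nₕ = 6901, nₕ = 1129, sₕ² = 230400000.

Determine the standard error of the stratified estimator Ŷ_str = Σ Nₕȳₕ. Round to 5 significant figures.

4.3135 × 10^6

Var(Ŷ_str) = Σₕ Nₕ²(1 − fₕ)sₕ²/nₕ.
D: 10594²·(1 − 1173/10594)·53630000/1173 = 4.5631711 × 10^12.
C: 14553²·(1 − 2988/14553)·105000000/2988 = 5.914348 × 10^12.
A: 6901²·(1 − 1129/6901)·230400000/1129 = 8.1288083 × 10^12.
Sum = 1.8606327 × 10^13.
SE = √(1.8606327 × 10^13) = 4.3135 × 10^6.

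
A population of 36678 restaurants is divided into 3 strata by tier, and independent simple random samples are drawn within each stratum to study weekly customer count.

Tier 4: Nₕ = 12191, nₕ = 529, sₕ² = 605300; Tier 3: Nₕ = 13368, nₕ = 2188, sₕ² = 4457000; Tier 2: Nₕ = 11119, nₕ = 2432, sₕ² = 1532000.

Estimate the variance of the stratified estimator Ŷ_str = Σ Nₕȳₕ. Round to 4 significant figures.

Var(Ŷ_str) = Σₕ Nₕ²(1 − fₕ)sₕ²/nₕ.
Tier 4: 12191²·(1 − 529/12191)·605300/529 = 1.6267746 × 10^11.
Tier 3: 13368²·(1 − 2188/13368)·4457000/2188 = 3.0444129 × 10^11.
Tier 2: 11119²·(1 − 2432/11119)·1532000/2432 = 6.084582 × 10^10.
Sum = 5.2796457 × 10^11.

5.280 × 10^11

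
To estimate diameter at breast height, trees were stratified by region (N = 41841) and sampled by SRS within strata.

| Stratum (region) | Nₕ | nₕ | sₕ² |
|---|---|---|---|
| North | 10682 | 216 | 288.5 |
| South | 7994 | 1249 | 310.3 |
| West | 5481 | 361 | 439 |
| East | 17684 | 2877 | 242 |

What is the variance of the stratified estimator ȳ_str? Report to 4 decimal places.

0.1250

Var(ȳ_str) = Σₕ Wₕ²(1 − fₕ)sₕ²/nₕ with Wₕ = Nₕ/N, N = 41841.
North: Wₕ = 0.25529983; term = 0.25529983²·(1 − 0.02022093)·288.5/216 = 0.085294545.
South: Wₕ = 0.19105662; term = 0.19105662²·(1 − 0.15624218)·310.3/1249 = 0.0076517597.
West: Wₕ = 0.13099591; term = 0.13099591²·(1 − 0.06586389)·439/361 = 0.019493192.
East: Wₕ = 0.42264764; term = 0.42264764²·(1 − 0.16268944)·242/2877 = 0.01258111.
Sum = 0.12502061.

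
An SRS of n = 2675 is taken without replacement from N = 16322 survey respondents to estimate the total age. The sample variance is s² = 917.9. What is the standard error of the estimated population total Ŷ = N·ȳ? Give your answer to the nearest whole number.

8743

Var(Ŷ) = N²·Var(ȳ) = N²·(1 − n/N)·s²/n.
f = 2675/16322 = 0.16388923; Var(ȳ) = 0.83611077·917.9/2675 = 0.28690321.
Var(Ŷ) = 16322² · 0.28690321 = 7.643322 × 10^7.
SE(Ŷ) = √(7.643322 × 10^7) = 8743.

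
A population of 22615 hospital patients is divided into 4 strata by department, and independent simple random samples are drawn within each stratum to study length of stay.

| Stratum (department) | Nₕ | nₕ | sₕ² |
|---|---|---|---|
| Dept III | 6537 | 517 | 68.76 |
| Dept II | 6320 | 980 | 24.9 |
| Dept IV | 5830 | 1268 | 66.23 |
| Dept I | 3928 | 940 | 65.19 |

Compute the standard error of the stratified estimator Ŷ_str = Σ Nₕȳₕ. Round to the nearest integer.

Var(Ŷ_str) = Σₕ Nₕ²(1 − fₕ)sₕ²/nₕ.
Dept III: 6537²·(1 − 517/6537)·68.76/517 = 5.2338383 × 10^6.
Dept II: 6320²·(1 − 980/6320)·24.9/980 = 857495.02.
Dept IV: 5830²·(1 − 1268/5830)·66.23/1268 = 1.3891826 × 10^6.
Dept I: 3928²·(1 − 940/3928)·65.19/940 = 813964.
Sum = 8.2944799 × 10^6.
SE = √(8.2944799 × 10^6) = 2880.

2880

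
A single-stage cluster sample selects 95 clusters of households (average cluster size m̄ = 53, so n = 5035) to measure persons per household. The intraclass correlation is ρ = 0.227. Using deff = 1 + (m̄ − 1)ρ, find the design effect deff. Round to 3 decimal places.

12.804

deff = 1 + (53 − 1)·0.227 = 1 + 11.804 = 12.804.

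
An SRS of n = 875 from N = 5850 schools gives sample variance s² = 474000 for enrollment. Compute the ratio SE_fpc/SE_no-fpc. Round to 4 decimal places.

0.9222

f = n/N = 875/5850 = 0.14957265.
SE_no-fpc = √(s²/n) = 23.274756; SE_fpc = √((1−f)s²/n) = 21.463659.
Ratio = √(1−f) = 0.92218618.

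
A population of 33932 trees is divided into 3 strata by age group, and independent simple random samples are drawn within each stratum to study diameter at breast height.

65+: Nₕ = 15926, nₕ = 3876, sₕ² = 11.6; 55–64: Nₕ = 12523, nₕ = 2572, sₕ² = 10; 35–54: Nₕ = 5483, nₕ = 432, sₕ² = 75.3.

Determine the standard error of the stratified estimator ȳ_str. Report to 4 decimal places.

Var(ȳ_str) = Σₕ Wₕ²(1 − fₕ)sₕ²/nₕ with Wₕ = Nₕ/N, N = 33932.
65+: Wₕ = 0.46935047; term = 0.46935047²·(1 − 0.24337561)·11.6/3876 = 4.9882598 × 10^-4.
55–64: Wₕ = 0.36906165; term = 0.36906165²·(1 − 0.20538210)·10/2572 = 4.208092 × 10^-4.
35–54: Wₕ = 0.16158788; term = 0.16158788²·(1 − 0.07878898)·75.3/432 = 0.0041926434.
Sum = 0.0051122786.
SE = √(0.0051122786) = 0.0715.

0.0715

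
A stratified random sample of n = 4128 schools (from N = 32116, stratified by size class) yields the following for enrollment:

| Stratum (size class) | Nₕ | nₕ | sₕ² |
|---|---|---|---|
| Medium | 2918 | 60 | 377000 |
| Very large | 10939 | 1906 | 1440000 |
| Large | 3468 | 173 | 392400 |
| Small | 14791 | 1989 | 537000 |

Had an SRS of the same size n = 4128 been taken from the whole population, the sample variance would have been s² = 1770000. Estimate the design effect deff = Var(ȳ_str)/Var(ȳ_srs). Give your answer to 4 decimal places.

0.5296

Var(ȳ_str) = Σ Wₕ²(1−fₕ)sₕ²/nₕ with Wₕ = Nₕ/32116:
  Medium: (2918/32116)²·(1−60/2918)·377000/60 = 50.803626
  Very large: (10939/32116)²·(1−1906/10939)·1440000/1906 = 72.377959
  Large: (3468/32116)²·(1−173/3468)·392400/173 = 25.128959
  Small: (14791/32116)²·(1−1989/14791)·537000/1989 = 49.564641
  → Var(ȳ_str) = 197.87519.
Var(ȳ_srs) = (1 − 4128/32116)·1770000/4128 = 373.66635.
deff = 197.87519 / 373.66635 = 0.5296.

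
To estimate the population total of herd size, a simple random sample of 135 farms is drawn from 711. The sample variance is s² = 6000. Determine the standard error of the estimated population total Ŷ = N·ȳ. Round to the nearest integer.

Var(Ŷ) = N²·Var(ȳ) = N²·(1 − n/N)·s²/n.
f = 135/711 = 0.18987342; Var(ȳ) = 0.81012658·6000/135 = 36.005626.
Var(Ŷ) = 711² · 36.005626 = 1.82016 × 10^7.
SE(Ŷ) = √(1.82016 × 10^7) = 4266.

4266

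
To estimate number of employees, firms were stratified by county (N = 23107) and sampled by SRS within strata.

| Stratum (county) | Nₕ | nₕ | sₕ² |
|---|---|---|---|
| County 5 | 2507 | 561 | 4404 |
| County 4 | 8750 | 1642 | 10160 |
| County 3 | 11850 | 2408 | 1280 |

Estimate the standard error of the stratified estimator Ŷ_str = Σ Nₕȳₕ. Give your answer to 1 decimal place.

21968.4

Var(Ŷ_str) = Σₕ Nₕ²(1 − fₕ)sₕ²/nₕ.
County 5: 2507²·(1 − 561/2507)·4404/561 = 3.8298487 × 10^7.
County 4: 8750²·(1 − 1642/8750)·10160/1642 = 3.848363 × 10^8.
County 3: 11850²·(1 − 2408/11850)·1280/2408 = 5.9475189 × 10^7.
Sum = 4.8260998 × 10^8.
SE = √(4.8260998 × 10^8) = 21968.4.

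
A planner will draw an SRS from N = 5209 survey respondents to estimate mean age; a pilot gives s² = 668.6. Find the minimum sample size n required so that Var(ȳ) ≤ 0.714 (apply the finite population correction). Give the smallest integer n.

Without fpc, n₀ = s²/D = 668.6/0.714 = 936.4146.
With fpc, (1 − n/N)·s²/n ≤ D requires n ≥ n₀/(1 + n₀/N) = 936.4146/(1 + 936.4146/5209) = 793.7274.
Rounding up, n = 794.

794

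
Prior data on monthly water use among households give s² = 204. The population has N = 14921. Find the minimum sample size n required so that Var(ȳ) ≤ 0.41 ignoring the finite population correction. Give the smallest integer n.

Without fpc, n₀ = s²/D = 204/0.41 = 497.5610.
Rounding up, n = 498.

498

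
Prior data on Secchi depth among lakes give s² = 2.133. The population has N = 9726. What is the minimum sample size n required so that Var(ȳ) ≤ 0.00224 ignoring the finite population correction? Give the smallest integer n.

953

Without fpc, n₀ = s²/D = 2.133/0.00224 = 952.2321.
Rounding up, n = 953.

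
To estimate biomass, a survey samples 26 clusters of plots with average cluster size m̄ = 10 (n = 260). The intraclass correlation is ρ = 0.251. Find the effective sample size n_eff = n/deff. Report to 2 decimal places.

deff = 1 + (10 − 1)·0.251 = 1 + 2.259 = 3.259.
n_eff = 260 / 3.259 = 79.78.

79.78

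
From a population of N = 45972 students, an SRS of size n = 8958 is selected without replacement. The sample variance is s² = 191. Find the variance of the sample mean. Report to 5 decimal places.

0.01717

Under SRS without replacement, Var(ȳ) = (1 − f)·s²/n with f = n/N = 8958/45972 = 0.19485774.
Var(ȳ) = (1 − 0.19485774)·191/8958 = 0.80514226·0.021321724 = 0.017167021.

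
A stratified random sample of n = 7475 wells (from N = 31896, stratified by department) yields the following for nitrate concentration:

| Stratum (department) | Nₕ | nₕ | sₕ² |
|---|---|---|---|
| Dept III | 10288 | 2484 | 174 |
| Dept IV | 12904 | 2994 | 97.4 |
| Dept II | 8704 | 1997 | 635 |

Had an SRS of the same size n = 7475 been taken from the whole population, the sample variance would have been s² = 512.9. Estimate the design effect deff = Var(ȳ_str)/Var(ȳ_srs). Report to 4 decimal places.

0.5304

Var(ȳ_str) = Σ Wₕ²(1−fₕ)sₕ²/nₕ with Wₕ = Nₕ/31896:
  Dept III: (10288/31896)²·(1−2484/10288)·174/2484 = 0.0055280687
  Dept IV: (12904/31896)²·(1−2994/12904)·97.4/2994 = 0.004089147
  Dept II: (8704/31896)²·(1−1997/8704)·635/1997 = 0.018246115
  → Var(ȳ_str) = 0.027863331.
Var(ȳ_srs) = (1 − 7475/31896)·512.9/7475 = 0.052534998.
deff = 0.027863331 / 0.052534998 = 0.5304.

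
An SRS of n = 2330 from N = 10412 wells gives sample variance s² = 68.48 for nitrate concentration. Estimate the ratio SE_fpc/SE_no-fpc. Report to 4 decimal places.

0.8810

f = n/N = 2330/10412 = 0.22378025.
SE_no-fpc = √(s²/n) = 0.17143675; SE_fpc = √((1−f)s²/n) = 0.15104149.
Ratio = √(1−f) = 0.88103334.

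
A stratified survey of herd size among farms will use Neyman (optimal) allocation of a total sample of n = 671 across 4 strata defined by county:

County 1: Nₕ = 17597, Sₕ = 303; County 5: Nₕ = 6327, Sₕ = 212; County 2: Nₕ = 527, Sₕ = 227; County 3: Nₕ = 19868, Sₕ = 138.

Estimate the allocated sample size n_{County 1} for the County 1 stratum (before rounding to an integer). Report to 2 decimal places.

Neyman allocation: nₕ = n·NₕSₕ / Σⱼ NⱼSⱼ.
Σ NⱼSⱼ = 17597·303 + 6327·212 + 527·227 + 19868·138 = 9.534628 × 10^6.
n_{County 1} = 671·17597·303 / (9.534628 × 10^6) = 375.23.

375.23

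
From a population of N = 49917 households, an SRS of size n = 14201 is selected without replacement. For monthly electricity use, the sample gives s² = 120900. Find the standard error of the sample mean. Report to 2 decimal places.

2.47

Under SRS without replacement, Var(ȳ) = (1 − f)·s²/n with f = n/N = 14201/49917 = 0.28449226.
Var(ȳ) = (1 − 0.28449226)·120900/14201 = 0.71550774·8.513485 = 6.0914644.
SE(ȳ) = √(6.0914644) = 2.47.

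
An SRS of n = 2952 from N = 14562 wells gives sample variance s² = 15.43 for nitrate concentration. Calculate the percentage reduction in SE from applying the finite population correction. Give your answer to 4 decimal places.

10.7094

f = n/N = 2952/14562 = 0.20271941.
SE_no-fpc = √(s²/n) = 0.072297751; SE_fpc = √((1−f)s²/n) = 0.064555074.
Ratio = √(1−f) = 0.89290570. Reduction = 100·(1 − 0.89290570) = 10.7094%.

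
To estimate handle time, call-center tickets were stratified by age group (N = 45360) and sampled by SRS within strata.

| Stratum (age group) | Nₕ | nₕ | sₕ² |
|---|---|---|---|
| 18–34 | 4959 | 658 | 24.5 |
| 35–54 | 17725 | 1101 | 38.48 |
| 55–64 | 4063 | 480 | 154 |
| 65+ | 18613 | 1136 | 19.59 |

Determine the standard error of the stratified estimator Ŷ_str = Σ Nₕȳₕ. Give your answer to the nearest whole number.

Var(Ŷ_str) = Σₕ Nₕ²(1 − fₕ)sₕ²/nₕ.
18–34: 4959²·(1 − 658/4959)·24.5/658 = 794152.2.
35–54: 17725²·(1 − 1101/17725)·38.48/1101 = 1.0298394 × 10^7.
55–64: 4063²·(1 − 480/4063)·154/480 = 4.6706047 × 10^6.
65+: 18613²·(1 − 1136/18613)·19.59/1136 = 5.6096965 × 10^6.
Sum = 2.1372847 × 10^7.
SE = √(2.1372847 × 10^7) = 4623.

4623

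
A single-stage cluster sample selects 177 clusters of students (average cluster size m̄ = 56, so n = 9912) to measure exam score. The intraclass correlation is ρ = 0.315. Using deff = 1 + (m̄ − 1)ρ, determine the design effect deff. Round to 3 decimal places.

18.325

deff = 1 + (56 − 1)·0.315 = 1 + 17.325 = 18.325.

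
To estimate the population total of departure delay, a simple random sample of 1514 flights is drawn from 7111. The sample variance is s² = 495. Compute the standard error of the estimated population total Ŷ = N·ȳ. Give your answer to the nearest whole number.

Var(Ŷ) = N²·Var(ȳ) = N²·(1 − n/N)·s²/n.
f = 1514/7111 = 0.21290958; Var(ȳ) = 0.78709042·495/1514 = 0.25733802.
Var(Ŷ) = 7111² · 0.25733802 = 1.3012637 × 10^7.
SE(Ŷ) = √(1.3012637 × 10^7) = 3607.

3607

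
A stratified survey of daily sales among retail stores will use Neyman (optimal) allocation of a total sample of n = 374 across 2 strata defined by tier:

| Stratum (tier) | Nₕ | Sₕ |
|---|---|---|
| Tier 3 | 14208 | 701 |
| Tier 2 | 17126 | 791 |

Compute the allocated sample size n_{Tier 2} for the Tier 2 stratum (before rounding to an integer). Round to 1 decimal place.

215.5

Neyman allocation: nₕ = n·NₕSₕ / Σⱼ NⱼSⱼ.
Σ NⱼSⱼ = 14208·701 + 17126·791 = 2.3506474 × 10^7.
n_{Tier 2} = 374·17126·791 / (2.3506474 × 10^7) = 215.5.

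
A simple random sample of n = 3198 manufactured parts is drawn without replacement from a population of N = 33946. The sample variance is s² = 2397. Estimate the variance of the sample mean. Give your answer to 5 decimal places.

0.67892

Under SRS without replacement, Var(ȳ) = (1 − f)·s²/n with f = n/N = 3198/33946 = 0.09420845.
Var(ȳ) = (1 − 0.09420845)·2397/3198 = 0.90579155·0.74953096 = 0.67891881.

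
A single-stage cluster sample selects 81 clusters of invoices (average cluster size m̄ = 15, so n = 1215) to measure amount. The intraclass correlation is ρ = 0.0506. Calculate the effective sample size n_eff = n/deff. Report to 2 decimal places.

711.19

deff = 1 + (15 − 1)·0.0506 = 1 + 0.7084 = 1.7084.
n_eff = 1215 / 1.7084 = 711.19.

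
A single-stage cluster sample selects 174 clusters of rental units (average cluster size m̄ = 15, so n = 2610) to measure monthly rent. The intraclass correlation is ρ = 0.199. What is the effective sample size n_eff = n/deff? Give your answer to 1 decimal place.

689.4

deff = 1 + (15 − 1)·0.199 = 1 + 2.786 = 3.786.
n_eff = 2610 / 3.786 = 689.4.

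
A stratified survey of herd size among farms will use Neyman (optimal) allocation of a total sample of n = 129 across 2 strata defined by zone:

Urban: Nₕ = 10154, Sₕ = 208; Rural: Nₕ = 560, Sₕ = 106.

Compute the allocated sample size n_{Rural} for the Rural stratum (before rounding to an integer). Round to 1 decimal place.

3.5

Neyman allocation: nₕ = n·NₕSₕ / Σⱼ NⱼSⱼ.
Σ NⱼSⱼ = 10154·208 + 560·106 = 2.171392 × 10^6.
n_{Rural} = 129·560·106 / (2.171392 × 10^6) = 3.5.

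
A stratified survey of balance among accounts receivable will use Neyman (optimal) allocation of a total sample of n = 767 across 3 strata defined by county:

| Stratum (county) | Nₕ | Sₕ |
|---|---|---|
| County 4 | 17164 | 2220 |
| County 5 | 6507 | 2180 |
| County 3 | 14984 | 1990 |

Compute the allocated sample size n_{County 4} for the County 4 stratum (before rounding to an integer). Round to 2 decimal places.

Neyman allocation: nₕ = n·NₕSₕ / Σⱼ NⱼSⱼ.
Σ NⱼSⱼ = 17164·2220 + 6507·2180 + 14984·1990 = 8.21075 × 10^7.
n_{County 4} = 767·17164·2220 / (8.21075 × 10^7) = 355.95.

355.95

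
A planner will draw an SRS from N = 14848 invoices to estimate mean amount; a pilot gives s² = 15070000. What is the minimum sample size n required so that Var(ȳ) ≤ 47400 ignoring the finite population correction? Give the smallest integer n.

318

Without fpc, n₀ = s²/D = 15070000/47400 = 317.9325.
Rounding up, n = 318.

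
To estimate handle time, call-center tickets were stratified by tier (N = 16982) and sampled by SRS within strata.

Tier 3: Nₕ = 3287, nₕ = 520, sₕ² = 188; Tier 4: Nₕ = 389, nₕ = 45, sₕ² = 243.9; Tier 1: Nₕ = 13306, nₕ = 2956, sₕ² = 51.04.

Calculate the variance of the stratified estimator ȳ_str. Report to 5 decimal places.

0.02216

Var(ȳ_str) = Σₕ Wₕ²(1 − fₕ)sₕ²/nₕ with Wₕ = Nₕ/N, N = 16982.
Tier 3: Wₕ = 0.19355788; term = 0.19355788²·(1 − 0.15819897)·188/520 = 0.011402122.
Tier 4: Wₕ = 0.02290661; term = 0.02290661²·(1 − 0.11568123)·243.9/45 = 0.0025149517.
Tier 1: Wₕ = 0.78353551; term = 0.78353551²·(1 − 0.22215542)·51.04/2956 = 0.0082454893.
Sum = 0.022162563.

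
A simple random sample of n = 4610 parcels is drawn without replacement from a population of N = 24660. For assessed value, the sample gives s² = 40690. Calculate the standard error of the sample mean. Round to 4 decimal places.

2.6789

Under SRS without replacement, Var(ȳ) = (1 − f)·s²/n with f = n/N = 4610/24660 = 0.18694242.
Var(ȳ) = (1 − 0.18694242)·40690/4610 = 0.81305758·8.8264642 = 7.1764237.
SE(ȳ) = √(7.1764237) = 2.6789.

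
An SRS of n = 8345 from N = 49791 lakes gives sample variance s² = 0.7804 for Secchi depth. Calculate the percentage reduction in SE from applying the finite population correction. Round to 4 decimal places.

8.7641

f = n/N = 8345/49791 = 0.16760057.
SE_no-fpc = √(s²/n) = 0.0096704227; SE_fpc = √((1−f)s²/n) = 0.0088228998.
Ratio = √(1−f) = 0.91235927. Reduction = 100·(1 − 0.91235927) = 8.7641%.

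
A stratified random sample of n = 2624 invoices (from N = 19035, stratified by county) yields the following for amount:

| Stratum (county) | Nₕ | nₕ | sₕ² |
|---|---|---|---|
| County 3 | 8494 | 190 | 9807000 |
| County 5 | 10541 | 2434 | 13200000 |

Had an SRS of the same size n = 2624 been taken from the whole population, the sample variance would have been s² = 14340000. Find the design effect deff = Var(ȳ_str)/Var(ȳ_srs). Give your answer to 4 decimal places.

Var(ȳ_str) = Σ Wₕ²(1−fₕ)sₕ²/nₕ with Wₕ = Nₕ/19035:
  County 3: (8494/19035)²·(1−190/8494)·9807000/190 = 10047.926
  County 5: (10541/19035)²·(1−2434/10541)·13200000/2434 = 1279.0561
  → Var(ȳ_str) = 11326.982.
Var(ȳ_srs) = (1 − 2624/19035)·14340000/2624 = 4711.5899.
deff = 11326.982 / 4711.5899 = 2.4041.

2.4041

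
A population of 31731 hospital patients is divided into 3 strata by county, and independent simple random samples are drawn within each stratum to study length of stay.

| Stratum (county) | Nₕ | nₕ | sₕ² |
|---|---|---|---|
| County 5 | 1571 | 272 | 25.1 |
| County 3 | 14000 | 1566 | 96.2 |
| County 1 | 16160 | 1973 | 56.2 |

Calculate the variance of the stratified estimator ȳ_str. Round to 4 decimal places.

0.0173

Var(ȳ_str) = Σₕ Wₕ²(1 − fₕ)sₕ²/nₕ with Wₕ = Nₕ/N, N = 31731.
County 5: Wₕ = 0.04950994; term = 0.04950994²·(1 − 0.17313813)·25.1/272 = 1.8703489 × 10^-4.
County 3: Wₕ = 0.44120891; term = 0.44120891²·(1 − 0.11185714)·96.2/1566 = 0.010620738.
County 1: Wₕ = 0.50928114; term = 0.50928114²·(1 − 0.12209158)·56.2/1973 = 0.0064859506.
Sum = 0.017293723.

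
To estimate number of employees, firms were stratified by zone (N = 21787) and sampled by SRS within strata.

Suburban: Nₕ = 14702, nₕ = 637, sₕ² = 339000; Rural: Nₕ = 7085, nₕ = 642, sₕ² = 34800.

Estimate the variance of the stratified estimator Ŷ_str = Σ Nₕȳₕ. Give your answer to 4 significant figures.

Var(Ŷ_str) = Σₕ Nₕ²(1 − fₕ)sₕ²/nₕ.
Suburban: 14702²·(1 − 637/14702)·339000/637 = 1.1004655 × 10^11.
Rural: 7085²·(1 − 642/7085)·34800/642 = 2.4744131 × 10^9.
Sum = 1.1252096 × 10^11.

1.125 × 10^11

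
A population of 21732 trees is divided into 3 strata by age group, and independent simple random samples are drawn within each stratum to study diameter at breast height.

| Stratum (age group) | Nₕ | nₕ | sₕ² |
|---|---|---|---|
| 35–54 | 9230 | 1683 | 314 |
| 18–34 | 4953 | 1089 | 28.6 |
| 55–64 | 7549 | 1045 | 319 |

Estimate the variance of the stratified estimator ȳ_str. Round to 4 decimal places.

0.0603

Var(ȳ_str) = Σₕ Wₕ²(1 − fₕ)sₕ²/nₕ with Wₕ = Nₕ/N, N = 21732.
35–54: Wₕ = 0.42471931; term = 0.42471931²·(1 − 0.18234020)·314/1683 = 0.027518337.
18–34: Wₕ = 0.22791276; term = 0.22791276²·(1 − 0.21986675)·28.6/1089 = 0.0010642513.
55–64: Wₕ = 0.34736794; term = 0.34736794²·(1 − 0.13842893)·319/1045 = 0.031735472.
Sum = 0.06031806.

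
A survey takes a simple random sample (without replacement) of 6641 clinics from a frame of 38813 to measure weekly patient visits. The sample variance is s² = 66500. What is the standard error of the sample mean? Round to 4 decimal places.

Under SRS without replacement, Var(ȳ) = (1 − f)·s²/n with f = n/N = 6641/38813 = 0.17110247.
Var(ȳ) = (1 − 0.17110247)·66500/6641 = 0.82889753·10.013552 = 8.3002087.
SE(ȳ) = √(8.3002087) = 2.8810.

2.8810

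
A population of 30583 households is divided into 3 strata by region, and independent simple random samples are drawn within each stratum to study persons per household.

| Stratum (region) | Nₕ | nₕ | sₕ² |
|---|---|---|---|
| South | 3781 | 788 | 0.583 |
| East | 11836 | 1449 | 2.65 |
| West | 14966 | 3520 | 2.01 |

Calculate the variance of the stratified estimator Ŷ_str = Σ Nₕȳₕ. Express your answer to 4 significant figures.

Var(Ŷ_str) = Σₕ Nₕ²(1 − fₕ)sₕ²/nₕ.
South: 3781²·(1 − 788/3781)·0.583/788 = 8372.5111.
East: 11836²·(1 − 1449/11836)·2.65/1449 = 224839.48.
West: 14966²·(1 − 3520/14966)·2.01/3520 = 97816.671.
Sum = 331028.66.

331000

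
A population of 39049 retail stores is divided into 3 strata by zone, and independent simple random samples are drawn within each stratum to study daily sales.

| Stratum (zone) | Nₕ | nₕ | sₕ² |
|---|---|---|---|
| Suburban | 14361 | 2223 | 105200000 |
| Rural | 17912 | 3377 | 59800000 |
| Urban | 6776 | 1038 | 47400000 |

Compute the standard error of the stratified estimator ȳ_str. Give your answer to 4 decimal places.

97.9682

Var(ȳ_str) = Σₕ Wₕ²(1 − fₕ)sₕ²/nₕ with Wₕ = Nₕ/N, N = 39049.
Suburban: Wₕ = 0.36776870; term = 0.36776870²·(1 − 0.15479423)·105200000/2223 = 5409.8878.
Rural: Wₕ = 0.45870573; term = 0.45870573²·(1 − 0.18853283)·59800000/3377 = 3023.4961.
Urban: Wₕ = 0.17352557; term = 0.17352557²·(1 − 0.15318772)·47400000/1038 = 1164.381.
Sum = 9597.7649.
SE = √(9597.7649) = 97.9682.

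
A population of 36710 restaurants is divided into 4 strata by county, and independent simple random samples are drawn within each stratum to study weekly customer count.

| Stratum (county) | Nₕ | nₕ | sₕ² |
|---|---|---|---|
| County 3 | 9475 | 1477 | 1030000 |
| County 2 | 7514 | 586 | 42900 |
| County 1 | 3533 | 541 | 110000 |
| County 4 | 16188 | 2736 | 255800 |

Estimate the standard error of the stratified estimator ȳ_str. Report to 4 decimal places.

7.6645

Var(ȳ_str) = Σₕ Wₕ²(1 − fₕ)sₕ²/nₕ with Wₕ = Nₕ/N, N = 36710.
County 3: Wₕ = 0.25810406; term = 0.25810406²·(1 − 0.15588391)·1030000/1477 = 39.214671.
County 2: Wₕ = 0.20468537; term = 0.20468537²·(1 − 0.07798776)·42900/586 = 2.8279386.
County 1: Wₕ = 0.09624081; term = 0.09624081²·(1 − 0.15312765)·110000/541 = 1.5948942.
County 4: Wₕ = 0.44096976; term = 0.44096976²·(1 − 0.16901408)·255800/2736 = 15.107609.
Sum = 58.745113.
SE = √(58.745113) = 7.6645.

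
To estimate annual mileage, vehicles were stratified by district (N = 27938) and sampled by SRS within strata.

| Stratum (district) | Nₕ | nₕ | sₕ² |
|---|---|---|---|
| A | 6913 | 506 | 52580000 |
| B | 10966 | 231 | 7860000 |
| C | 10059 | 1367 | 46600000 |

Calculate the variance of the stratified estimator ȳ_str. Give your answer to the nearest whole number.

Var(ȳ_str) = Σₕ Wₕ²(1 − fₕ)sₕ²/nₕ with Wₕ = Nₕ/N, N = 27938.
A: Wₕ = 0.24744076; term = 0.24744076²·(1 − 0.07319543)·52580000/506 = 5896.5871.
B: Wₕ = 0.39251199; term = 0.39251199²·(1 − 0.02106511)·7860000/231 = 5131.806.
C: Wₕ = 0.36004725; term = 0.36004725²·(1 − 0.13589820)·46600000/1367 = 3818.5748.
Sum = 14846.968.

14847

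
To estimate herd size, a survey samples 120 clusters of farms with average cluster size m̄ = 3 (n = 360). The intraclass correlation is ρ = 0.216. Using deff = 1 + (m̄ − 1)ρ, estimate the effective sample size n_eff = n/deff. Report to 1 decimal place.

251.4

deff = 1 + (3 − 1)·0.216 = 1 + 0.432 = 1.432.
n_eff = 360 / 1.432 = 251.4.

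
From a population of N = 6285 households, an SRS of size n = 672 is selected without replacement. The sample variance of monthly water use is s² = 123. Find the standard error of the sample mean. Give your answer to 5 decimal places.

Under SRS without replacement, Var(ȳ) = (1 − f)·s²/n with f = n/N = 672/6285 = 0.10692124.
Var(ȳ) = (1 − 0.10692124)·123/672 = 0.89307876·0.18303571 = 0.16346531.
SE(ȳ) = √(0.16346531) = 0.40431.

0.40431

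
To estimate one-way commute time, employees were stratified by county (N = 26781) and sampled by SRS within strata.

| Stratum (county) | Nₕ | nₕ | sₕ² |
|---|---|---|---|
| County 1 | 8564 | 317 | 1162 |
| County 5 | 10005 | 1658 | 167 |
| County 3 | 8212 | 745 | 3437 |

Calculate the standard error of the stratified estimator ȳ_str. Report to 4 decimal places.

0.8759

Var(ȳ_str) = Σₕ Wₕ²(1 − fₕ)sₕ²/nₕ with Wₕ = Nₕ/N, N = 26781.
County 1: Wₕ = 0.31977895; term = 0.31977895²·(1 − 0.03701541)·1162/317 = 0.3609657.
County 5: Wₕ = 0.37358575; term = 0.37358575²·(1 − 0.16571714)·167/1658 = 0.011728052.
County 3: Wₕ = 0.30663530; term = 0.30663530²·(1 − 0.09072090)·3437/745 = 0.39442531.
Sum = 0.76711906.
SE = √(0.76711906) = 0.8759.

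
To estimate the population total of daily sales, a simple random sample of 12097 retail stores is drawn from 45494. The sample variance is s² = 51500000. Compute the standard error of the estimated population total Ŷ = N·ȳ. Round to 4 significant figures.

2.543 × 10^6

Var(Ŷ) = N²·Var(ȳ) = N²·(1 − n/N)·s²/n.
f = 12097/45494 = 0.26590320; Var(ȳ) = 0.73409680·51500000/12097 = 3125.2365.
Var(Ŷ) = 45494² · 3125.2365 = 6.4683146 × 10^12.
SE(Ŷ) = √(6.4683146 × 10^12) = 2.543 × 10^6.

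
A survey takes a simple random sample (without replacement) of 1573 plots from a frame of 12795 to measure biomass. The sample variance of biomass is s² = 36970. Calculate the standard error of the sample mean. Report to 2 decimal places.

Under SRS without replacement, Var(ȳ) = (1 − f)·s²/n with f = n/N = 1573/12795 = 0.12293865.
Var(ȳ) = (1 − 0.12293865)·36970/1573 = 0.87706135·23.502861 = 20.613451.
SE(ȳ) = √(20.613451) = 4.54.

4.54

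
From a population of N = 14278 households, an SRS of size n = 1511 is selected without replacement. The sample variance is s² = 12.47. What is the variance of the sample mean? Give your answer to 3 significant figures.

Under SRS without replacement, Var(ȳ) = (1 − f)·s²/n with f = n/N = 1511/14278 = 0.10582715.
Var(ȳ) = (1 − 0.10582715)·12.47/1511 = 0.89417285·0.0082528127 = 0.0073794411.

0.00738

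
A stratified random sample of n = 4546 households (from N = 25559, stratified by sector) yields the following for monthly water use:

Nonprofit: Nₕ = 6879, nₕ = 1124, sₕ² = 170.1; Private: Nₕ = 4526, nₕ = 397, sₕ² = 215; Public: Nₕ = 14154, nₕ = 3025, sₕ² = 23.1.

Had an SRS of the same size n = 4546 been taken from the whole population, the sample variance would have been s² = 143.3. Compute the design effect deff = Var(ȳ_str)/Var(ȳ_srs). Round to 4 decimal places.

1.0227

Var(ȳ_str) = Σ Wₕ²(1−fₕ)sₕ²/nₕ with Wₕ = Nₕ/25559:
  Nonprofit: (6879/25559)²·(1−1124/6879)·170.1/1124 = 0.0091710893
  Private: (4526/25559)²·(1−397/4526)·215/397 = 0.015492435
  Public: (14154/25559)²·(1−3025/14154)·23.1/3025 = 0.001841341
  → Var(ȳ_str) = 0.026504865.
Var(ȳ_srs) = (1 − 4546/25559)·143.3/4546 = 0.025915582.
deff = 0.026504865 / 0.025915582 = 1.0227.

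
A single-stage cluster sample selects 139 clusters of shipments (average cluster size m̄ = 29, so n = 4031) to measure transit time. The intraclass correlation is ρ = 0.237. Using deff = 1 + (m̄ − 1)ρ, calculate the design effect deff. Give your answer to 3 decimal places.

deff = 1 + (29 − 1)·0.237 = 1 + 6.636 = 7.636.

7.636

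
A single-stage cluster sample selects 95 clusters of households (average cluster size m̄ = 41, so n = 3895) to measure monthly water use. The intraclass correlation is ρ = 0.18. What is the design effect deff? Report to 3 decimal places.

deff = 1 + (41 − 1)·0.18 = 1 + 7.2 = 8.2.

8.200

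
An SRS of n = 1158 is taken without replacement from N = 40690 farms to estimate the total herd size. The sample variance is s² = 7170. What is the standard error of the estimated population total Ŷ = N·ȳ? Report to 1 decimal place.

Var(Ŷ) = N²·Var(ȳ) = N²·(1 − n/N)·s²/n.
f = 1158/40690 = 0.02845908; Var(ȳ) = 0.97154092·7170/1158 = 6.0154995.
Var(Ŷ) = 40690² · 6.0154995 = 9.9597188 × 10^9.
SE(Ŷ) = √(9.9597188 × 10^9) = 99798.4.

99798.4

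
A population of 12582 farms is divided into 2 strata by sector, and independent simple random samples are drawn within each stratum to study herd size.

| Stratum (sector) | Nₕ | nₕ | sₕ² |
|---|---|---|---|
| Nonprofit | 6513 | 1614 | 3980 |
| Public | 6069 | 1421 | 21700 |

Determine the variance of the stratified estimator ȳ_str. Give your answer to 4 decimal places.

3.2181

Var(ȳ_str) = Σₕ Wₕ²(1 − fₕ)sₕ²/nₕ with Wₕ = Nₕ/N, N = 12582.
Nonprofit: Wₕ = 0.51764425; term = 0.51764425²·(1 − 0.24781207)·3980/1614 = 0.49701409.
Public: Wₕ = 0.48235575; term = 0.48235575²·(1 − 0.23414072)·21700/1421 = 2.7211316.
Sum = 3.2181457.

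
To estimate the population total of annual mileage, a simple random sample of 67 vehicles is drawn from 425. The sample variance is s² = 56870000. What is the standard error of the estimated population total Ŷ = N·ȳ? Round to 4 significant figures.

359400

Var(Ŷ) = N²·Var(ȳ) = N²·(1 − n/N)·s²/n.
f = 67/425 = 0.15764706; Var(ȳ) = 0.84235294·56870000/67 = 714994.21.
Var(Ŷ) = 425² · 714994.21 = 1.2914583 × 10^11.
SE(Ŷ) = √(1.2914583 × 10^11) = 359400.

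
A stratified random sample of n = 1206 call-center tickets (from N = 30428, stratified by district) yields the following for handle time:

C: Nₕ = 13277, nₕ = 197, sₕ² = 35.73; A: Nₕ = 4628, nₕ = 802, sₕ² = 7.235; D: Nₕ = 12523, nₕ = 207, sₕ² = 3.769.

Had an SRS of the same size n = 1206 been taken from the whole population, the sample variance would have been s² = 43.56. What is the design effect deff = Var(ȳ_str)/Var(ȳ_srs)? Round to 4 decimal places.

Var(ȳ_str) = Σ Wₕ²(1−fₕ)sₕ²/nₕ with Wₕ = Nₕ/30428:
  C: (13277/30428)²·(1−197/13277)·35.73/197 = 0.03401948
  A: (4628/30428)²·(1−802/4628)·7.235/802 = 1.7252644 × 10^-4
  D: (12523/30428)²·(1−207/12523)·3.769/207 = 0.0030331022
  → Var(ȳ_str) = 0.037225109.
Var(ȳ_srs) = (1 − 1206/30428)·43.56/1206 = 0.034687827.
deff = 0.037225109 / 0.034687827 = 1.0731.

1.0731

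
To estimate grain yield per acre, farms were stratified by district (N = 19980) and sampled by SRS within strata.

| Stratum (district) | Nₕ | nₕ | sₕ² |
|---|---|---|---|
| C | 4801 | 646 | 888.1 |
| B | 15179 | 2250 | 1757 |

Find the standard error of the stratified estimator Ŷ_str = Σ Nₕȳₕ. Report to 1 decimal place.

Var(Ŷ_str) = Σₕ Nₕ²(1 − fₕ)sₕ²/nₕ.
C: 4801²·(1 − 646/4801)·888.1/646 = 2.7424081 × 10^7.
B: 15179²·(1 − 2250/15179)·1757/2250 = 1.5324889 × 10^8.
Sum = 1.8067297 × 10^8.
SE = √(1.8067297 × 10^8) = 13441.5.

13441.5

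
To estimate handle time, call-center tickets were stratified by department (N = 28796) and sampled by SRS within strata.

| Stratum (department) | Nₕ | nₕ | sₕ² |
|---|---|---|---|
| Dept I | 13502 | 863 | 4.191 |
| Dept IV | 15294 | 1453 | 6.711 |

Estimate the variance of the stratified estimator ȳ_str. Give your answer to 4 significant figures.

Var(ȳ_str) = Σₕ Wₕ²(1 − fₕ)sₕ²/nₕ with Wₕ = Nₕ/N, N = 28796.
Dept I: Wₕ = 0.46888457; term = 0.46888457²·(1 − 0.06391646)·4.191/863 = 9.9943224 × 10^-4.
Dept IV: Wₕ = 0.53111543; term = 0.53111543²·(1 − 0.09500458)·6.711/1453 = 0.001179087.
Sum = 0.0021785192.

0.002179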